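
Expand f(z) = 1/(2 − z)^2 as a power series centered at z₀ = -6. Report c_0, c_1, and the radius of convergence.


Let w = z − z₀, so z = z₀ + w.
Then 2 − z = 2 − (z₀ + w) = (2 − z₀) − w = 8 − w.
f(z) = 1/(8 − w)^2 = (1/(8)^2) · (1 − w/(8))^{−2}.
By the binomial series (1−u)^{−2} = Σ_{n≥0} C(n+1, 1) u^n for |u|<1, with u = w/(8):
  c_n = C(n+1, 1) / (8)^(n+2).
  c_0 = 1/(8)^2 = 1/64.
  c_1 = 2/(8)^3 = 1/256.
The series is valid for |w/d| < 1, i.e. |z − z₀| < |d|.
Radius of convergence: R = |2 − z₀| = |8| = 8 (distance from z₀ to the singularity z = 2).

c_0 = 1/64, c_1 = 1/256; R = 8.


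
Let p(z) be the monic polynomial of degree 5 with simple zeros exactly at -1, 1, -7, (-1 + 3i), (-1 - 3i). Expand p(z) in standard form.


The polynomial is p(z) = ∏_{α ∈ S} (z − α), where S = {-1, 1, -7, (-1 + 3i), (-1 - 3i)}.
Expanding the product yields: p(z) = z^5 + 9·z^4 + 23·z^3 + 61·z^2 -24·z -70.
Note conjugate pairs combine to real quadratics: (z − (-1+3i))(z − (-1−3i)) = z² + 2z + 10.
The resulting polynomial has degree 5 and real coefficients as required.

p(z) = z^5 + 9·z^4 + 23·z^3 + 61·z^2 -24·z -70.


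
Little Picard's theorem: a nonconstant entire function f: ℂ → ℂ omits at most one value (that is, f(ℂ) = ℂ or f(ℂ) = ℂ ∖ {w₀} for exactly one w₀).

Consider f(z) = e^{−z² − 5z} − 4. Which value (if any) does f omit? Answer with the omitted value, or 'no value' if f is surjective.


Little Picard bounds the complement of f(ℂ) to at most one point.
The exponent g(z) = −z² − 5z is a nonconstant polynomial, hence surjective onto ℂ. So e^{g(z)} takes every value in {e^w : w ∈ ℂ} = ℂ ∖ {0}. Adding -4 shifts the range to ℂ ∖ {-4}. f omits exactly -4.

Omitted value: -4.


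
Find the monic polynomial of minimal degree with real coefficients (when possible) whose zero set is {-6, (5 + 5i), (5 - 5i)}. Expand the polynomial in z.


The polynomial is p(z) = ∏_{α ∈ S} (z − α), where S = {-6, (5 + 5i), (5 - 5i)}.
Expanding the product yields: p(z) = z^3 -4·z^2 -10·z + 300.
Note conjugate pairs combine to real quadratics: (z − (5+5i))(z − (5−5i)) = z² − 10z + 50.
The resulting polynomial has degree 3 and real coefficients as required.

p(z) = z^3 -4·z^2 -10·z + 300.


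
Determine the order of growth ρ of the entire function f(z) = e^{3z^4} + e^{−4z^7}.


Each summand is entire of order 4 and 7 respectively (as in the single-exponential case). The order of a sum is at most the max of the orders, so ρ ≤ 7. For the lower bound: on |z|=r choose arg z so that -4z^7 is real positive; then |e^{-4z^7}| = e^{4r^7} while |e^{3z^4}| ≤ e^{3r^4} = o(e^{4r^7}). So |f| ≥ e^{4r^7}(1 − o(1)) and ρ ≥ 7. Hence ρ = max(4, 7) = 7.
Therefore ρ = 7.

Order ρ = 7.


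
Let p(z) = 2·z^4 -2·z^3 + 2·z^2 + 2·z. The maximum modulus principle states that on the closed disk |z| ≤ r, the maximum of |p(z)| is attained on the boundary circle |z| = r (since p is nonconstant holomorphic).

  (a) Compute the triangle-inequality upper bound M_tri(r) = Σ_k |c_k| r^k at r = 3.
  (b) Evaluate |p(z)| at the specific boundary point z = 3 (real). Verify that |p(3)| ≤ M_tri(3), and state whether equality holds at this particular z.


Coefficients: c_0 = 0, c_1 = 2, c_2 = 2, c_3 = -2, c_4 = 2. Radius r = 3.
Part (a). Triangle bound: M_tri(r) = Σ_k |c_k| r^k
  = |0|·3^0 + |2|·3^1 + |2|·3^2 + |-2|·3^3 + |2|·3^4
  = 0 + 6 + 18 + 54 + 162 = 240.
This bounds M(r) := max_{|z|=r} |p(z)| from above; equality holds iff all terms c_k z^k can be made to align in phase at a single z on |z|=r.
Part (b). At z = 3 (real, on the circle |z| = r):
  p(3) = (0)·3^0 + (2)·3^1 + (2)·3^2 + (-2)·3^3 + (2)·3^4 = 132.
  |p(3)| = 132.
Check: |p(3)| = 132 ≤ 240 = M_tri(3). ✓ Equality does not hold at z = 3 (the coefficients have mixed signs, so the terms do not all align in phase there).

M_tri(3) = 240; |p(3)| = 132; equality at z=3: no.


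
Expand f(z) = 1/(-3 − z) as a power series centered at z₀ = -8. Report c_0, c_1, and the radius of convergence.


Let w = z − z₀, so z = z₀ + w.
Then -3 − z = -3 − (z₀ + w) = (-3 − z₀) − w = 5 − w.
f(z) = 1/(5 − w) = (1/(5)) · 1/(1 − w/(5)) = Σ_{n≥0} w^n / (5)^(n+1).
So c_n = 1/(5)^(n+1):
  c_0 = 1/(5)^1 = 1/5.
  c_1 = 1/(5)^2 = 1/25.
The series is valid for |w/d| < 1, i.e. |z − z₀| < |d|.
Radius of convergence: R = |-3 − z₀| = |5| = 5 (distance from z₀ to the singularity z = -3).

c_0 = 1/5, c_1 = 1/25; R = 5.


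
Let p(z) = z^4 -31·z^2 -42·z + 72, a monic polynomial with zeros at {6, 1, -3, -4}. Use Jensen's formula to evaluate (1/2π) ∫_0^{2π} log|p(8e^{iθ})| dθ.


Zeros: -4, -3, 1, 6; r = 8.
Inside |z| < r: -4, -3, 1, 6. Outside (|z| ≥ r): ∅.
p(0) = 72, so log|p(0)| = log(72) = 4.2767.
Apply Jensen: I(r) = log|p(0)| + Σ_k log(r/|z_k|), summed over zeros inside |z| < r.
  log(r/|z_k|) for z_k = 6: log(8/6) = 0.2877
  log(r/|z_k|) for z_k = 1: log(8/1) = 2.0794
  log(r/|z_k|) for z_k = -3: log(8/3) = 0.9808
  log(r/|z_k|) for z_k = -4: log(8/4) = 0.6931
Sum over inside zeros: 4.0411.
I(r) = log|p(0)| + (inside sum) = 4.2767 + 4.0411 = 8.3178.
Closed form (all zeros inside, monic): I(r) = n·log(r) = 4·log(8) = 8.3178. ✓

I(r) ≈ 8.3178.


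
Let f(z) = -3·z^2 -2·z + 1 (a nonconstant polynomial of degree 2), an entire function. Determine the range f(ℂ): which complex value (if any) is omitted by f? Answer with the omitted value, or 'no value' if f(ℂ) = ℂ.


Little Picard bounds the complement of f(ℂ) to at most one point.
For every w ∈ ℂ, the equation p(z) − w = 0 is a nonconstant polynomial in z and hence has at least one root by the fundamental theorem of algebra. So p is surjective onto ℂ, omitting no value.

Omitted value: no value.


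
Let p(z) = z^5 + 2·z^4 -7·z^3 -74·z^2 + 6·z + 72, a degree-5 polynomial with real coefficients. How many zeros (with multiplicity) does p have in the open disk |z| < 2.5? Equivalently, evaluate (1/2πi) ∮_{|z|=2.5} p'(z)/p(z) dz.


The zeros of p are: 4, (-3 + 3i), (-3 - 3i), 1, -1.
Their magnitudes are: 4, 4.243, 4.243, 1, 1.
Zeros with |z| < R = 2.5: 1, -1.
Count = 2.
By the argument principle, (1/2πi) ∮_{|z|=R} p'(z)/p(z) dz equals exactly this count.

Number of zeros inside |z| < 2.5: 2.


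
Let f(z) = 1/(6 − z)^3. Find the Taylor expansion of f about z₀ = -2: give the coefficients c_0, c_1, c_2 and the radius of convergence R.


Let w = z − z₀, so z = z₀ + w.
Then 6 − z = 6 − (z₀ + w) = (6 − z₀) − w = 8 − w.
f(z) = 1/(8 − w)^3 = (1/(8)^3) · (1 − w/(8))^{−3}.
By the binomial series (1−u)^{−3} = Σ_{n≥0} C(n+2, 2) u^n for |u|<1, with u = w/(8):
  c_n = C(n+2, 2) / (8)^(n+3).
  c_0 = 1/(8)^3 = 1/512.
  c_1 = 3/(8)^4 = 3/4096.
  c_2 = 6/(8)^5 = 3/16384.
The series is valid for |w/d| < 1, i.e. |z − z₀| < |d|.
Radius of convergence: R = |6 − z₀| = |8| = 8 (distance from z₀ to the singularity z = 6).

c_0 = 1/512, c_1 = 3/4096, c_2 = 3/16384; R = 8.


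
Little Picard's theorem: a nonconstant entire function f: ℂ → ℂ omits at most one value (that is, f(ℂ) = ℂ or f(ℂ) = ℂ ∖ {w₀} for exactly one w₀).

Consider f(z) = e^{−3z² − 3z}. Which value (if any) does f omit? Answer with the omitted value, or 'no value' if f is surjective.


Little Picard bounds the complement of f(ℂ) to at most one point.
The exponent g(z) = −3z² − 3z is a nonconstant polynomial, hence surjective onto ℂ. So e^{g(z)} takes every value in {e^w : w ∈ ℂ} = ℂ ∖ {0}. Adding 0 shifts the range to ℂ ∖ {0}. f omits exactly 0.

Omitted value: 0.


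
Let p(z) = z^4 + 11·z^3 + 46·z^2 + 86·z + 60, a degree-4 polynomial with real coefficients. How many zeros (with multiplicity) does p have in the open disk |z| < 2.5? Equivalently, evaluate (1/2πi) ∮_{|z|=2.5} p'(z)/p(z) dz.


The zeros of p are: -3, -2, (-3 + 1i), (-3 - 1i).
Their magnitudes are: 3, 2, 3.162, 3.162.
Zeros with |z| < R = 2.5: -2.
Count = 1.
By the argument principle, (1/2πi) ∮_{|z|=R} p'(z)/p(z) dz equals exactly this count.

Number of zeros inside |z| < 2.5: 1.


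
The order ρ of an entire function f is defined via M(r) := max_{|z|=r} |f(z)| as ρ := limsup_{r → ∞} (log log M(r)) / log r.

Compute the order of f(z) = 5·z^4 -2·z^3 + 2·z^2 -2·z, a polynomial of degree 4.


|f(z)| ≤ Σ|c_k|·r^k = O(r^4) as r → ∞. Polynomial growth is O(e^{r^ε}) for every ε > 0 (since r^4/e^{r^ε} → 0), so ρ ≤ ε for all ε > 0, i.e. ρ = 0. Every nonconstant polynomial has order 0.
Therefore ρ = 0.

Order ρ = 0.


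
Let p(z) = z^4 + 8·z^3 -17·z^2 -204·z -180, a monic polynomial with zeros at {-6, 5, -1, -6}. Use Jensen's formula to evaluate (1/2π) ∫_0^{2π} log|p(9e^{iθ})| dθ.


Zeros: -6, -6, -1, 5; r = 9.
Inside |z| < r: -6, -6, -1, 5. Outside (|z| ≥ r): ∅.
p(0) = -180, so log|p(0)| = log(180) = 5.1930.
Apply Jensen: I(r) = log|p(0)| + Σ_k log(r/|z_k|), summed over zeros inside |z| < r.
  log(r/|z_k|) for z_k = -6: log(9/6) = 0.4055
  log(r/|z_k|) for z_k = 5: log(9/5) = 0.5878
  log(r/|z_k|) for z_k = -1: log(9/1) = 2.1972
  log(r/|z_k|) for z_k = -6: log(9/6) = 0.4055
Sum over inside zeros: 3.5959.
I(r) = log|p(0)| + (inside sum) = 5.1930 + 3.5959 = 8.7889.
Closed form (all zeros inside, monic): I(r) = n·log(r) = 4·log(9) = 8.7889. ✓

I(r) ≈ 8.7889.


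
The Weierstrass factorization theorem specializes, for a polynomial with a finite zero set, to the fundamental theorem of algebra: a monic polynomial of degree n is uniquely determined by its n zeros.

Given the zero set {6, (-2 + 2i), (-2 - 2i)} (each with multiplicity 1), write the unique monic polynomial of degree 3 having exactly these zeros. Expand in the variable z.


The polynomial is p(z) = ∏_{α ∈ S} (z − α), where S = {6, (-2 + 2i), (-2 - 2i)}.
Expanding the product yields: p(z) = z^3 -2·z^2 -16·z -48.
Note conjugate pairs combine to real quadratics: (z − (-2+2i))(z − (-2−2i)) = z² + 4z + 8.
The resulting polynomial has degree 3 and real coefficients as required.

p(z) = z^3 -2·z^2 -16·z -48.


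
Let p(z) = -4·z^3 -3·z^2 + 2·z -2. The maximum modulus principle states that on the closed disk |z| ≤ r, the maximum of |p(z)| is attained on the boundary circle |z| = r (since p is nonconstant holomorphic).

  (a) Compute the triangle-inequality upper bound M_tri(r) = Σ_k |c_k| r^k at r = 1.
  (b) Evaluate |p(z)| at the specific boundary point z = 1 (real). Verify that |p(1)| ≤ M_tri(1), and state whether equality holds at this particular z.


Coefficients: c_0 = -2, c_1 = 2, c_2 = -3, c_3 = -4. Radius r = 1.
Part (a). Triangle bound: M_tri(r) = Σ_k |c_k| r^k
  = |-2|·1^0 + |2|·1^1 + |-3|·1^2 + |-4|·1^3
  = 2 + 2 + 3 + 4 = 11.
This bounds M(r) := max_{|z|=r} |p(z)| from above; equality holds iff all terms c_k z^k can be made to align in phase at a single z on |z|=r.
Part (b). At z = 1 (real, on the circle |z| = r):
  p(1) = (-2)·1^0 + (2)·1^1 + (-3)·1^2 + (-4)·1^3 = -7.
  |p(1)| = 7.
Check: |p(1)| = 7 ≤ 11 = M_tri(1). ✓ Equality does not hold at z = 1 (the coefficients have mixed signs, so the terms do not all align in phase there).

M_tri(1) = 11; |p(1)| = 7; equality at z=1: no.


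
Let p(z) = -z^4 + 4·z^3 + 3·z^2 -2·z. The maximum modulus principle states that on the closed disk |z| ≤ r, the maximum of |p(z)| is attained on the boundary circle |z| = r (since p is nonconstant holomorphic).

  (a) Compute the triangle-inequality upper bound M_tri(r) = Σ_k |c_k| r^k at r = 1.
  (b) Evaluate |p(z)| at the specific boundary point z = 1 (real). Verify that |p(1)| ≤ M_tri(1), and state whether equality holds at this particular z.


Coefficients: c_0 = 0, c_1 = -2, c_2 = 3, c_3 = 4, c_4 = -1. Radius r = 1.
Part (a). Triangle bound: M_tri(r) = Σ_k |c_k| r^k
  = |0|·1^0 + |-2|·1^1 + |3|·1^2 + |4|·1^3 + |-1|·1^4
  = 0 + 2 + 3 + 4 + 1 = 10.
This bounds M(r) := max_{|z|=r} |p(z)| from above; equality holds iff all terms c_k z^k can be made to align in phase at a single z on |z|=r.
Part (b). At z = 1 (real, on the circle |z| = r):
  p(1) = (0)·1^0 + (-2)·1^1 + (3)·1^2 + (4)·1^3 + (-1)·1^4 = 4.
  |p(1)| = 4.
Check: |p(1)| = 4 ≤ 10 = M_tri(1). ✓ Equality does not hold at z = 1 (the coefficients have mixed signs, so the terms do not all align in phase there).

M_tri(1) = 10; |p(1)| = 4; equality at z=1: no.


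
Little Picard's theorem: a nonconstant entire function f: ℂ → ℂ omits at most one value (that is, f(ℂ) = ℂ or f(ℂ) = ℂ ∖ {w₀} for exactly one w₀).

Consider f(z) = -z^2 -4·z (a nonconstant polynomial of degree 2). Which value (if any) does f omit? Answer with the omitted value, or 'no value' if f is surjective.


Little Picard bounds the complement of f(ℂ) to at most one point.
For every w ∈ ℂ, the equation p(z) − w = 0 is a nonconstant polynomial in z and hence has at least one root by the fundamental theorem of algebra. So p is surjective onto ℂ, omitting no value.

Omitted value: no value.


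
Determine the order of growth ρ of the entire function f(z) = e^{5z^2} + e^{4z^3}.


Each summand is entire of order 2 and 3 respectively (as in the single-exponential case). The order of a sum is at most the max of the orders, so ρ ≤ 3. For the lower bound: on |z|=r choose arg z so that 4z^3 is real positive; then |e^{4z^3}| = e^{4r^3} while |e^{5z^2}| ≤ e^{5r^2} = o(e^{4r^3}). So |f| ≥ e^{4r^3}(1 − o(1)) and ρ ≥ 3. Hence ρ = max(2, 3) = 3.
Therefore ρ = 3.

Order ρ = 3.


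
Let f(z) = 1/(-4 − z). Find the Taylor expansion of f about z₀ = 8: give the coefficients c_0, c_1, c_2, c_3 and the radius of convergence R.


Let w = z − z₀, so z = z₀ + w.
Then -4 − z = -4 − (z₀ + w) = (-4 − z₀) − w = -12 − w.
f(z) = 1/(-12 − w) = (1/(-12)) · 1/(1 − w/(-12)) = Σ_{n≥0} w^n / (-12)^(n+1).
So c_n = 1/(-12)^(n+1):
  c_0 = 1/(-12)^1 = -1/12.
  c_1 = 1/(-12)^2 = 1/144.
  c_2 = 1/(-12)^3 = -1/1728.
  c_3 = 1/(-12)^4 = 1/20736.
The series is valid for |w/d| < 1, i.e. |z − z₀| < |d|.
Radius of convergence: R = |-4 − z₀| = |-12| = 12 (distance from z₀ to the singularity z = -4).

c_0 = -1/12, c_1 = 1/144, c_2 = -1/1728, c_3 = 1/20736; R = 12.


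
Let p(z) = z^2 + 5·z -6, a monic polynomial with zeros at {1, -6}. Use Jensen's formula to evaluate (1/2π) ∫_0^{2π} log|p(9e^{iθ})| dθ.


Zeros: -6, 1; r = 9.
Inside |z| < r: -6, 1. Outside (|z| ≥ r): ∅.
p(0) = -6, so log|p(0)| = log(6) = 1.7918.
Apply Jensen: I(r) = log|p(0)| + Σ_k log(r/|z_k|), summed over zeros inside |z| < r.
  log(r/|z_k|) for z_k = 1: log(9/1) = 2.1972
  log(r/|z_k|) for z_k = -6: log(9/6) = 0.4055
Sum over inside zeros: 2.6027.
I(r) = log|p(0)| + (inside sum) = 1.7918 + 2.6027 = 4.3944.
Closed form (all zeros inside, monic): I(r) = n·log(r) = 2·log(9) = 4.3944. ✓

I(r) ≈ 4.3944.


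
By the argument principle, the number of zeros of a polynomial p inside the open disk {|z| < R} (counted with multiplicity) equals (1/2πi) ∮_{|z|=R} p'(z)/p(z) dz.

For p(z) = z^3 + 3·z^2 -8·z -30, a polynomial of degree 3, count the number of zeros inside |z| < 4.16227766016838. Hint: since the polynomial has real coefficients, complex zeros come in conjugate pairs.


The zeros of p are: 3, (-3 + 1i), (-3 - 1i).
Their magnitudes are: 3, 3.162, 3.162.
Zeros with |z| < R = 4.16227766016838: 3, (-3 + 1i), (-3 - 1i).
Count = 3.
By the argument principle, (1/2πi) ∮_{|z|=R} p'(z)/p(z) dz equals exactly this count.

Number of zeros inside |z| < 4.16227766016838: 3.


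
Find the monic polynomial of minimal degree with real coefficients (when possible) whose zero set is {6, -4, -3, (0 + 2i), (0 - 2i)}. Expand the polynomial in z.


The polynomial is p(z) = ∏_{α ∈ S} (z − α), where S = {6, -4, -3, (0 + 2i), (0 - 2i)}.
Expanding the product yields: p(z) = z^5 + z^4 -26·z^3 -68·z^2 -120·z -288.
Note conjugate pairs combine to real quadratics: (z − (0+2i))(z − (0−2i)) = z² + 4.
The resulting polynomial has degree 5 and real coefficients as required.

p(z) = z^5 + z^4 -26·z^3 -68·z^2 -120·z -288.


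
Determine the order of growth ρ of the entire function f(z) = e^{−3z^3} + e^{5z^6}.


Each summand is entire of order 3 and 6 respectively (as in the single-exponential case). The order of a sum is at most the max of the orders, so ρ ≤ 6. For the lower bound: on |z|=r choose arg z so that 5z^6 is real positive; then |e^{5z^6}| = e^{5r^6} while |e^{-3z^3}| ≤ e^{3r^3} = o(e^{5r^6}). So |f| ≥ e^{5r^6}(1 − o(1)) and ρ ≥ 6. Hence ρ = max(3, 6) = 6.
Therefore ρ = 6.

Order ρ = 6.


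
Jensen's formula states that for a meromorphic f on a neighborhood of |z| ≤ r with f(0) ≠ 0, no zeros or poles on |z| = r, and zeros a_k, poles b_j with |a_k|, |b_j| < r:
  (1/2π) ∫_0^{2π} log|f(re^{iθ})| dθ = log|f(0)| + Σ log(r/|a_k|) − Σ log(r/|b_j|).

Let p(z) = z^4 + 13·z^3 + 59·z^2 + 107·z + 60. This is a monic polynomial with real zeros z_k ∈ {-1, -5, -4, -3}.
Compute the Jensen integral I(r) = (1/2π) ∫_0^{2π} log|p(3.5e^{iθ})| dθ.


Zeros: -5, -4, -3, -1; r = 3.5.
Inside |z| < r: -3, -1. Outside (|z| ≥ r): -5, -4.
p(0) = 60, so log|p(0)| = log(60) = 4.0943.
Apply Jensen: I(r) = log|p(0)| + Σ_k log(r/|z_k|), summed over zeros inside |z| < r.
  log(r/|z_k|) for z_k = -1: log(3.5/1) = 1.2528
  log(r/|z_k|) for z_k = -3: log(3.5/3) = 0.1542
  Outside zeros (-5, -4) contribute nothing to the Jensen sum.
Sum over inside zeros: 1.4069.
I(r) = log|p(0)| + (inside sum) = 4.0943 + 1.4069 = 5.5013.
Note: since some zeros are outside |z| ≤ r, the simplified n·log(r) form does NOT apply — only the inside zeros contribute.

I(r) ≈ 5.5013.


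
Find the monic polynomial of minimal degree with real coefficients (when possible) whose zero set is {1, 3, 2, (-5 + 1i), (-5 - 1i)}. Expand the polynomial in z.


The polynomial is p(z) = ∏_{α ∈ S} (z − α), where S = {1, 3, 2, (-5 + 1i), (-5 - 1i)}.
Expanding the product yields: p(z) = z^5 + 4·z^4 -23·z^3 -52·z^2 + 226·z -156.
Note conjugate pairs combine to real quadratics: (z − (-5+1i))(z − (-5−1i)) = z² + 10z + 26.
The resulting polynomial has degree 5 and real coefficients as required.

p(z) = z^5 + 4·z^4 -23·z^3 -52·z^2 + 226·z -156.


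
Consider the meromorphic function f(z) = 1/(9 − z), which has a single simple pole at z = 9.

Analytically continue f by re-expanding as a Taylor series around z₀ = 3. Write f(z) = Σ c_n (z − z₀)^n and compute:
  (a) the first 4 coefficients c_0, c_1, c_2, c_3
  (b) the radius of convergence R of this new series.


Let w = z − z₀, so z = z₀ + w.
Then 9 − z = 9 − (z₀ + w) = (9 − z₀) − w = 6 − w.
f(z) = 1/(6 − w) = (1/(6)) · 1/(1 − w/(6)) = Σ_{n≥0} w^n / (6)^(n+1).
So c_n = 1/(6)^(n+1):
  c_0 = 1/(6)^1 = 1/6.
  c_1 = 1/(6)^2 = 1/36.
  c_2 = 1/(6)^3 = 1/216.
  c_3 = 1/(6)^4 = 1/1296.
The series is valid for |w/d| < 1, i.e. |z − z₀| < |d|.
Radius of convergence: R = |9 − z₀| = |6| = 6 (distance from z₀ to the singularity z = 9).

c_0 = 1/6, c_1 = 1/36, c_2 = 1/216, c_3 = 1/1296; R = 6.


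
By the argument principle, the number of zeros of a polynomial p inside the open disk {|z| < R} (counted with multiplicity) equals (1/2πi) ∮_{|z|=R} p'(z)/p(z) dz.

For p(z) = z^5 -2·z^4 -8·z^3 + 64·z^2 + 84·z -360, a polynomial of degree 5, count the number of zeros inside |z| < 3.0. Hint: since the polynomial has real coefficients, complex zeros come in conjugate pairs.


The zeros of p are: (3 + 3i), (3 - 3i), (-3 + 1i), (-3 - 1i), 2.
Their magnitudes are: 4.243, 4.243, 3.162, 3.162, 2.
Zeros with |z| < R = 3.0: 2.
Count = 1.
By the argument principle, (1/2πi) ∮_{|z|=R} p'(z)/p(z) dz equals exactly this count.

Number of zeros inside |z| < 3.0: 1.


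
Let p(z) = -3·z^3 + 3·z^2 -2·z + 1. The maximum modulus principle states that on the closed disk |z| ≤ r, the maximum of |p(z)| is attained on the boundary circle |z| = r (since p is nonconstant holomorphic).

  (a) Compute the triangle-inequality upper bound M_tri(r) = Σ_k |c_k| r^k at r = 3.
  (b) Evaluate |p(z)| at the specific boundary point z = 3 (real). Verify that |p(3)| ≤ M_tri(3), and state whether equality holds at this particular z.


Coefficients: c_0 = 1, c_1 = -2, c_2 = 3, c_3 = -3. Radius r = 3.
Part (a). Triangle bound: M_tri(r) = Σ_k |c_k| r^k
  = |1|·3^0 + |-2|·3^1 + |3|·3^2 + |-3|·3^3
  = 1 + 6 + 27 + 81 = 115.
This bounds M(r) := max_{|z|=r} |p(z)| from above; equality holds iff all terms c_k z^k can be made to align in phase at a single z on |z|=r.
Part (b). At z = 3 (real, on the circle |z| = r):
  p(3) = (1)·3^0 + (-2)·3^1 + (3)·3^2 + (-3)·3^3 = -59.
  |p(3)| = 59.
Check: |p(3)| = 59 ≤ 115 = M_tri(3). ✓ Equality does not hold at z = 3 (the coefficients have mixed signs, so the terms do not all align in phase there).

M_tri(3) = 115; |p(3)| = 59; equality at z=3: no.


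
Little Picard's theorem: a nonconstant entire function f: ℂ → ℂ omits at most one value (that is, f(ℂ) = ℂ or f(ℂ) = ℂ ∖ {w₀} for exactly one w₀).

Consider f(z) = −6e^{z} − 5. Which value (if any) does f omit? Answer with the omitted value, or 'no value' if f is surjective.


Little Picard bounds the complement of f(ℂ) to at most one point.
e^{z} is never zero on ℂ, so -6·e^{z} takes every value in ℂ ∖ {0}. Adding -5 shifts the range to ℂ ∖ {-5}. Thus f omits exactly the value -5.

Omitted value: -5.


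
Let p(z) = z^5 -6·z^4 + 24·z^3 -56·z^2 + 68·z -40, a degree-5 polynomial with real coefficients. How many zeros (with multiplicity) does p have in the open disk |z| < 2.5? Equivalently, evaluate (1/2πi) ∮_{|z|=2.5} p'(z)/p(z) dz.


The zeros of p are: (1 + 1i), (1 - 1i), (1 + 3i), (1 - 3i), 2.
Their magnitudes are: 1.414, 1.414, 3.162, 3.162, 2.
Zeros with |z| < R = 2.5: (1 + 1i), (1 - 1i), 2.
Count = 3.
By the argument principle, (1/2πi) ∮_{|z|=R} p'(z)/p(z) dz equals exactly this count.

Number of zeros inside |z| < 2.5: 3.


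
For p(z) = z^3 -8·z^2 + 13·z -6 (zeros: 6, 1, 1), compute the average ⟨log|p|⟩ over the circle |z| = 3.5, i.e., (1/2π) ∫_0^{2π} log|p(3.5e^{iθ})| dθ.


Zeros: 1, 1, 6; r = 3.5.
Inside |z| < r: 1, 1. Outside (|z| ≥ r): 6.
p(0) = -6, so log|p(0)| = log(6) = 1.7918.
Apply Jensen: I(r) = log|p(0)| + Σ_k log(r/|z_k|), summed over zeros inside |z| < r.
  log(r/|z_k|) for z_k = 1: log(3.5/1) = 1.2528
  log(r/|z_k|) for z_k = 1: log(3.5/1) = 1.2528
  Outside zeros (6) contribute nothing to the Jensen sum.
Sum over inside zeros: 2.5055.
I(r) = log|p(0)| + (inside sum) = 1.7918 + 2.5055 = 4.2973.
Note: since some zeros are outside |z| ≤ r, the simplified n·log(r) form does NOT apply — only the inside zeros contribute.

I(r) ≈ 4.2973.


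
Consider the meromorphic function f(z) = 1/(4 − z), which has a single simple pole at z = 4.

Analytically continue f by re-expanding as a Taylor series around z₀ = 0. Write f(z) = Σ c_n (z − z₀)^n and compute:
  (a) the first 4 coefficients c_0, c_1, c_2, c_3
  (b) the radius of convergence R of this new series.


Let w = z − z₀, so z = z₀ + w.
Then 4 − z = 4 − (z₀ + w) = (4 − z₀) − w = 4 − w.
f(z) = 1/(4 − w) = (1/(4)) · 1/(1 − w/(4)) = Σ_{n≥0} w^n / (4)^(n+1).
So c_n = 1/(4)^(n+1):
  c_0 = 1/(4)^1 = 1/4.
  c_1 = 1/(4)^2 = 1/16.
  c_2 = 1/(4)^3 = 1/64.
  c_3 = 1/(4)^4 = 1/256.
The series is valid for |w/d| < 1, i.e. |z − z₀| < |d|.
Radius of convergence: R = |4 − z₀| = |4| = 4 (distance from z₀ to the singularity z = 4).

c_0 = 1/4, c_1 = 1/16, c_2 = 1/64, c_3 = 1/256; R = 4.


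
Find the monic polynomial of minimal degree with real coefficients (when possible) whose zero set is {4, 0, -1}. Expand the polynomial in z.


The polynomial is p(z) = ∏_{α ∈ S} (z − α), where S = {4, 0, -1}.
Expanding the product yields: p(z) = z^3 -3·z^2 -4·z.
The resulting polynomial has degree 3 and real coefficients as required.

p(z) = z^3 -3·z^2 -4·z.


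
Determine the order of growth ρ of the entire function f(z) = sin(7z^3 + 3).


Write sin(w) = (e^{iw} ± e^{−iw})/(2 or 2i), so |sin(w)| ≤ e^{|w|}. With w = 7z^3 + 3, |w| ≤ 7r^3 + 3 on |z|=r, giving M(r) ≤ e^{7r^3 + 3} and ρ ≤ 3. For the lower bound, choose z on |z|=r with 7z^3 purely imaginary of modulus 7r^3; then |sin(7z^3 + 3)| grows like e^{7r^3}/2, so ρ ≥ 3. Hence ρ = 3.
Therefore ρ = 3.

Order ρ = 3.


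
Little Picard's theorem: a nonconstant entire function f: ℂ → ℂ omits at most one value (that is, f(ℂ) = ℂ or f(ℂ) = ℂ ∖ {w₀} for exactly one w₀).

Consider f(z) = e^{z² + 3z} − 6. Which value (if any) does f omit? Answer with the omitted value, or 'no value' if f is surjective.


Little Picard bounds the complement of f(ℂ) to at most one point.
The exponent g(z) = z² + 3z is a nonconstant polynomial, hence surjective onto ℂ. So e^{g(z)} takes every value in {e^w : w ∈ ℂ} = ℂ ∖ {0}. Adding -6 shifts the range to ℂ ∖ {-6}. f omits exactly -6.

Omitted value: -6.


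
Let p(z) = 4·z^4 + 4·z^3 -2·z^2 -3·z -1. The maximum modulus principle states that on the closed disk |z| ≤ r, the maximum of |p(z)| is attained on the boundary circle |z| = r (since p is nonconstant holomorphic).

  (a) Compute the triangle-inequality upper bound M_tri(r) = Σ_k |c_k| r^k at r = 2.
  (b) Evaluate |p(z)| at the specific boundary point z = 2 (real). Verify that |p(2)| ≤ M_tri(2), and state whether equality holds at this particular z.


Coefficients: c_0 = -1, c_1 = -3, c_2 = -2, c_3 = 4, c_4 = 4. Radius r = 2.
Part (a). Triangle bound: M_tri(r) = Σ_k |c_k| r^k
  = |-1|·2^0 + |-3|·2^1 + |-2|·2^2 + |4|·2^3 + |4|·2^4
  = 1 + 6 + 8 + 32 + 64 = 111.
This bounds M(r) := max_{|z|=r} |p(z)| from above; equality holds iff all terms c_k z^k can be made to align in phase at a single z on |z|=r.
Part (b). At z = 2 (real, on the circle |z| = r):
  p(2) = (-1)·2^0 + (-3)·2^1 + (-2)·2^2 + (4)·2^3 + (4)·2^4 = 81.
  |p(2)| = 81.
Check: |p(2)| = 81 ≤ 111 = M_tri(2). ✓ Equality does not hold at z = 2 (the coefficients have mixed signs, so the terms do not all align in phase there).

M_tri(2) = 111; |p(2)| = 81; equality at z=2: no.


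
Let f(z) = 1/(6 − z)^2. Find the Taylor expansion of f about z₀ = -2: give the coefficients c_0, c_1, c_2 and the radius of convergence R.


Let w = z − z₀, so z = z₀ + w.
Then 6 − z = 6 − (z₀ + w) = (6 − z₀) − w = 8 − w.
f(z) = 1/(8 − w)^2 = (1/(8)^2) · (1 − w/(8))^{−2}.
By the binomial series (1−u)^{−2} = Σ_{n≥0} C(n+1, 1) u^n for |u|<1, with u = w/(8):
  c_n = C(n+1, 1) / (8)^(n+2).
  c_0 = 1/(8)^2 = 1/64.
  c_1 = 2/(8)^3 = 1/256.
  c_2 = 3/(8)^4 = 3/4096.
The series is valid for |w/d| < 1, i.e. |z − z₀| < |d|.
Radius of convergence: R = |6 − z₀| = |8| = 8 (distance from z₀ to the singularity z = 6).

c_0 = 1/64, c_1 = 1/256, c_2 = 3/4096; R = 8.


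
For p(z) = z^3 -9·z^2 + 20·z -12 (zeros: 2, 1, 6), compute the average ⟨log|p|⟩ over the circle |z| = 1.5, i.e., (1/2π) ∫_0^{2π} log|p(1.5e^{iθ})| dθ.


Zeros: 1, 2, 6; r = 1.5.
Inside |z| < r: 1. Outside (|z| ≥ r): 2, 6.
p(0) = -12, so log|p(0)| = log(12) = 2.4849.
Apply Jensen: I(r) = log|p(0)| + Σ_k log(r/|z_k|), summed over zeros inside |z| < r.
  log(r/|z_k|) for z_k = 1: log(1.5/1) = 0.4055
  Outside zeros (2, 6) contribute nothing to the Jensen sum.
Sum over inside zeros: 0.4055.
I(r) = log|p(0)| + (inside sum) = 2.4849 + 0.4055 = 2.8904.
Note: since some zeros are outside |z| ≤ r, the simplified n·log(r) form does NOT apply — only the inside zeros contribute.

I(r) ≈ 2.8904.


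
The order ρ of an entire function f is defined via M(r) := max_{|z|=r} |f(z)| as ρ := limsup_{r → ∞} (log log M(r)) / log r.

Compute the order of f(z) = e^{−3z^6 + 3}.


|e^{−3z^6 + 3}| = e^{Re(-3·z^6) + 3} ≤ e^{3|z|^6 + 3} = e^{3r^6 + 3} on |z| = r, so ρ ≤ 6. Choosing z on |z|=r so that -3·z^6 is real positive (always possible by picking arg z appropriately) gives |f(z)| = e^{3r^6 + 3}, matching the bound. The additive constant 3 does not affect log log M(r) ~ 6·log r. Hence ρ = 6.
Therefore ρ = 6.

Order ρ = 6.


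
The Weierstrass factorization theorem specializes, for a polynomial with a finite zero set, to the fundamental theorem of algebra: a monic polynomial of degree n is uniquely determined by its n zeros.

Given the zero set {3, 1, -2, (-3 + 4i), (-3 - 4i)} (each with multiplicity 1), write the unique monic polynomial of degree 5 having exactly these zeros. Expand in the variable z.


The polynomial is p(z) = ∏_{α ∈ S} (z − α), where S = {3, 1, -2, (-3 + 4i), (-3 - 4i)}.
Expanding the product yields: p(z) = z^5 + 4·z^4 + 8·z^3 -74·z^2 -89·z + 150.
Note conjugate pairs combine to real quadratics: (z − (-3+4i))(z − (-3−4i)) = z² + 6z + 25.
The resulting polynomial has degree 5 and real coefficients as required.

p(z) = z^5 + 4·z^4 + 8·z^3 -74·z^2 -89·z + 150.


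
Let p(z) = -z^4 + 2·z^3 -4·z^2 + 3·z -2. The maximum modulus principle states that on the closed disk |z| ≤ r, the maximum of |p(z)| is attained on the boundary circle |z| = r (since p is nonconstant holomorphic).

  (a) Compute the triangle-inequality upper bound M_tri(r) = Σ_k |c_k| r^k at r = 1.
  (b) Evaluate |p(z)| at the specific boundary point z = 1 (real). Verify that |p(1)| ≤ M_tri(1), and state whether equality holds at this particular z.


Coefficients: c_0 = -2, c_1 = 3, c_2 = -4, c_3 = 2, c_4 = -1. Radius r = 1.
Part (a). Triangle bound: M_tri(r) = Σ_k |c_k| r^k
  = |-2|·1^0 + |3|·1^1 + |-4|·1^2 + |2|·1^3 + |-1|·1^4
  = 2 + 3 + 4 + 2 + 1 = 12.
This bounds M(r) := max_{|z|=r} |p(z)| from above; equality holds iff all terms c_k z^k can be made to align in phase at a single z on |z|=r.
Part (b). At z = 1 (real, on the circle |z| = r):
  p(1) = (-2)·1^0 + (3)·1^1 + (-4)·1^2 + (2)·1^3 + (-1)·1^4 = -2.
  |p(1)| = 2.
Check: |p(1)| = 2 ≤ 12 = M_tri(1). ✓ Equality does not hold at z = 1 (the coefficients have mixed signs, so the terms do not all align in phase there).

M_tri(1) = 12; |p(1)| = 2; equality at z=1: no.


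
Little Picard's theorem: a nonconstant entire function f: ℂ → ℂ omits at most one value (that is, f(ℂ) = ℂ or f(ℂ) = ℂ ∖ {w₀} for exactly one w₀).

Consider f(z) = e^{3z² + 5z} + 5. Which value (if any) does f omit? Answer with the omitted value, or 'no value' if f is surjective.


Little Picard bounds the complement of f(ℂ) to at most one point.
The exponent g(z) = 3z² + 5z is a nonconstant polynomial, hence surjective onto ℂ. So e^{g(z)} takes every value in {e^w : w ∈ ℂ} = ℂ ∖ {0}. Adding 5 shifts the range to ℂ ∖ {5}. f omits exactly 5.

Omitted value: 5.


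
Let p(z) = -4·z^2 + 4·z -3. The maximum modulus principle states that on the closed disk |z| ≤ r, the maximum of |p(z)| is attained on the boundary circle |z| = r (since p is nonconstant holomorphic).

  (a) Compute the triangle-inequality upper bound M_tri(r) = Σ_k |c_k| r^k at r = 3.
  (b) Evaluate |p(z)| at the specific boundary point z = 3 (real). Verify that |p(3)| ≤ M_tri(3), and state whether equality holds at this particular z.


Coefficients: c_0 = -3, c_1 = 4, c_2 = -4. Radius r = 3.
Part (a). Triangle bound: M_tri(r) = Σ_k |c_k| r^k
  = |-3|·3^0 + |4|·3^1 + |-4|·3^2
  = 3 + 12 + 36 = 51.
This bounds M(r) := max_{|z|=r} |p(z)| from above; equality holds iff all terms c_k z^k can be made to align in phase at a single z on |z|=r.
Part (b). At z = 3 (real, on the circle |z| = r):
  p(3) = (-3)·3^0 + (4)·3^1 + (-4)·3^2 = -27.
  |p(3)| = 27.
Check: |p(3)| = 27 ≤ 51 = M_tri(3). ✓ Equality does not hold at z = 3 (the coefficients have mixed signs, so the terms do not all align in phase there).

M_tri(3) = 51; |p(3)| = 27; equality at z=3: no.


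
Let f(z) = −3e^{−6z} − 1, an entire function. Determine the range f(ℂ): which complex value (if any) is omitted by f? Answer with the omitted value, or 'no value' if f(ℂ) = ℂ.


Little Picard bounds the complement of f(ℂ) to at most one point.
e^{−6z} is never zero on ℂ, so -3·e^{−6z} takes every value in ℂ ∖ {0}. Adding -1 shifts the range to ℂ ∖ {-1}. Thus f omits exactly the value -1.

Omitted value: -1.


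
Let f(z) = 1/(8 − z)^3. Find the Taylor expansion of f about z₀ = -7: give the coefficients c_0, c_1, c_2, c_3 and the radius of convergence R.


Let w = z − z₀, so z = z₀ + w.
Then 8 − z = 8 − (z₀ + w) = (8 − z₀) − w = 15 − w.
f(z) = 1/(15 − w)^3 = (1/(15)^3) · (1 − w/(15))^{−3}.
By the binomial series (1−u)^{−3} = Σ_{n≥0} C(n+2, 2) u^n for |u|<1, with u = w/(15):
  c_n = C(n+2, 2) / (15)^(n+3).
  c_0 = 1/(15)^3 = 1/3375.
  c_1 = 3/(15)^4 = 1/16875.
  c_2 = 6/(15)^5 = 2/253125.
  c_3 = 10/(15)^6 = 2/2278125.
The series is valid for |w/d| < 1, i.e. |z − z₀| < |d|.
Radius of convergence: R = |8 − z₀| = |15| = 15 (distance from z₀ to the singularity z = 8).

c_0 = 1/3375, c_1 = 1/16875, c_2 = 2/253125, c_3 = 2/2278125; R = 15.


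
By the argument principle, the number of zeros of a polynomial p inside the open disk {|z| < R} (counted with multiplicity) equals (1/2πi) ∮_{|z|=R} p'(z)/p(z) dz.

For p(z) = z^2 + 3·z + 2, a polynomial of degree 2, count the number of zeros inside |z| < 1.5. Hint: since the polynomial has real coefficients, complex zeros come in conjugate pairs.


The zeros of p are: -1, -2.
Their magnitudes are: 1, 2.
Zeros with |z| < R = 1.5: -1.
Count = 1.
By the argument principle, (1/2πi) ∮_{|z|=R} p'(z)/p(z) dz equals exactly this count.

Number of zeros inside |z| < 1.5: 1.


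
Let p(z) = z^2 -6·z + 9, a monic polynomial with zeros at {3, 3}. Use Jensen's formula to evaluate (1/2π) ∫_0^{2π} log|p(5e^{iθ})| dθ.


Zeros: 3, 3; r = 5.
Inside |z| < r: 3, 3. Outside (|z| ≥ r): ∅.
p(0) = 9, so log|p(0)| = log(9) = 2.1972.
Apply Jensen: I(r) = log|p(0)| + Σ_k log(r/|z_k|), summed over zeros inside |z| < r.
  log(r/|z_k|) for z_k = 3: log(5/3) = 0.5108
  log(r/|z_k|) for z_k = 3: log(5/3) = 0.5108
Sum over inside zeros: 1.0217.
I(r) = log|p(0)| + (inside sum) = 2.1972 + 1.0217 = 3.2189.
Closed form (all zeros inside, monic): I(r) = n·log(r) = 2·log(5) = 3.2189. ✓

I(r) ≈ 3.2189.


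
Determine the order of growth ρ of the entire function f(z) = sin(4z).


sin(w) is a linear combination of e^{iw} and e^{−iw} (or e^w, e^{−w} in the hyperbolic case), so |sin(w)| ≤ e^{|w|}. With w = 4z, |w| ≤ 4|z| + 0 = 4r + 0 on |z| = r, giving M(r) ≤ e^{4r + 0}, so ρ ≤ 1. On a suitable ray (z = it for sin/cos; z = t for sinh/cosh, t real → ∞), |sin(4z)| grows like e^{4|t|}/2, so ρ ≥ 1. Hence ρ = 1.
Therefore ρ = 1.

Order ρ = 1.


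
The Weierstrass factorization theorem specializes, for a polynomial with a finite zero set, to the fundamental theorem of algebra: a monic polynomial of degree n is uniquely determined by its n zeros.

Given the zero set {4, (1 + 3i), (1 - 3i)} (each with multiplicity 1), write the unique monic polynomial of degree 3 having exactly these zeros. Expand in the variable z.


The polynomial is p(z) = ∏_{α ∈ S} (z − α), where S = {4, (1 + 3i), (1 - 3i)}.
Expanding the product yields: p(z) = z^3 -6·z^2 + 18·z -40.
Note conjugate pairs combine to real quadratics: (z − (1+3i))(z − (1−3i)) = z² − 2z + 10.
The resulting polynomial has degree 3 and real coefficients as required.

p(z) = z^3 -6·z^2 + 18·z -40.


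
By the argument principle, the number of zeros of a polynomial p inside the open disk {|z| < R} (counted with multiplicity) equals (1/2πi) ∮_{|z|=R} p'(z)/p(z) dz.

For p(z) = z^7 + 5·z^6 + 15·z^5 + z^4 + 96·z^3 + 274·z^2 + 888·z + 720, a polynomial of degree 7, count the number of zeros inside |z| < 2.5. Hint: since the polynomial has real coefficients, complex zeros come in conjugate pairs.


The zeros of p are: (-1 + 2i), (-1 - 2i), (-3 + 3i), (-3 - 3i), (2 + 2i), (2 - 2i), -1.
Their magnitudes are: 2.236, 2.236, 4.243, 4.243, 2.828, 2.828, 1.
Zeros with |z| < R = 2.5: (-1 + 2i), (-1 - 2i), -1.
Count = 3.
By the argument principle, (1/2πi) ∮_{|z|=R} p'(z)/p(z) dz equals exactly this count.

Number of zeros inside |z| < 2.5: 3.


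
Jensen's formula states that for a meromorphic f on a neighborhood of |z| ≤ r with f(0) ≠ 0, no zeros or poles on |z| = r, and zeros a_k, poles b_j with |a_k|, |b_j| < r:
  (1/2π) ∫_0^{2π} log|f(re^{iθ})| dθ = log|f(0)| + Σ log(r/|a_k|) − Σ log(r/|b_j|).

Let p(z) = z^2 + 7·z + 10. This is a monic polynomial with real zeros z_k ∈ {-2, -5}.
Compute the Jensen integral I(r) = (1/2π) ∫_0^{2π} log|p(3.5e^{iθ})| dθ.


Zeros: -5, -2; r = 3.5.
Inside |z| < r: -2. Outside (|z| ≥ r): -5.
p(0) = 10, so log|p(0)| = log(10) = 2.3026.
Apply Jensen: I(r) = log|p(0)| + Σ_k log(r/|z_k|), summed over zeros inside |z| < r.
  log(r/|z_k|) for z_k = -2: log(3.5/2) = 0.5596
  Outside zeros (-5) contribute nothing to the Jensen sum.
Sum over inside zeros: 0.5596.
I(r) = log|p(0)| + (inside sum) = 2.3026 + 0.5596 = 2.8622.
Note: since some zeros are outside |z| ≤ r, the simplified n·log(r) form does NOT apply — only the inside zeros contribute.

I(r) ≈ 2.8622.


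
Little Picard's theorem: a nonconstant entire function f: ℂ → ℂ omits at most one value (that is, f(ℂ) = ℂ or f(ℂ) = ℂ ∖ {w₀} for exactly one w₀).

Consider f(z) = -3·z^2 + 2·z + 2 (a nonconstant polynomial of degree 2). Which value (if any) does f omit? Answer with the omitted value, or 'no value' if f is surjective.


Little Picard bounds the complement of f(ℂ) to at most one point.
For every w ∈ ℂ, the equation p(z) − w = 0 is a nonconstant polynomial in z and hence has at least one root by the fundamental theorem of algebra. So p is surjective onto ℂ, omitting no value.

Omitted value: no value.


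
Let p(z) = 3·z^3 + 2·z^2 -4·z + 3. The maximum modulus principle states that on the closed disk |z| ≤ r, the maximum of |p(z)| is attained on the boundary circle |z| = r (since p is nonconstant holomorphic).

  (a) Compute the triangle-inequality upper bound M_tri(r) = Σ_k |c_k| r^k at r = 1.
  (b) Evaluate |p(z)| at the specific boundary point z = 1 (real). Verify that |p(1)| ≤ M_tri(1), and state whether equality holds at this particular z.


Coefficients: c_0 = 3, c_1 = -4, c_2 = 2, c_3 = 3. Radius r = 1.
Part (a). Triangle bound: M_tri(r) = Σ_k |c_k| r^k
  = |3|·1^0 + |-4|·1^1 + |2|·1^2 + |3|·1^3
  = 3 + 4 + 2 + 3 = 12.
This bounds M(r) := max_{|z|=r} |p(z)| from above; equality holds iff all terms c_k z^k can be made to align in phase at a single z on |z|=r.
Part (b). At z = 1 (real, on the circle |z| = r):
  p(1) = (3)·1^0 + (-4)·1^1 + (2)·1^2 + (3)·1^3 = 4.
  |p(1)| = 4.
Check: |p(1)| = 4 ≤ 12 = M_tri(1). ✓ Equality does not hold at z = 1 (the coefficients have mixed signs, so the terms do not all align in phase there).

M_tri(1) = 12; |p(1)| = 4; equality at z=1: no.


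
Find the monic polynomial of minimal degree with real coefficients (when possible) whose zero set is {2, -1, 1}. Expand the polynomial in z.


The polynomial is p(z) = ∏_{α ∈ S} (z − α), where S = {2, -1, 1}.
Expanding the product yields: p(z) = z^3 -2·z^2 -z + 2.
The resulting polynomial has degree 3 and real coefficients as required.

p(z) = z^3 -2·z^2 -z + 2.


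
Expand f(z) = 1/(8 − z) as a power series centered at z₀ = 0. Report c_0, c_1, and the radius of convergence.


Let w = z − z₀, so z = z₀ + w.
Then 8 − z = 8 − (z₀ + w) = (8 − z₀) − w = 8 − w.
f(z) = 1/(8 − w) = (1/(8)) · 1/(1 − w/(8)) = Σ_{n≥0} w^n / (8)^(n+1).
So c_n = 1/(8)^(n+1):
  c_0 = 1/(8)^1 = 1/8.
  c_1 = 1/(8)^2 = 1/64.
The series is valid for |w/d| < 1, i.e. |z − z₀| < |d|.
Radius of convergence: R = |8 − z₀| = |8| = 8 (distance from z₀ to the singularity z = 8).

c_0 = 1/8, c_1 = 1/64; R = 8.


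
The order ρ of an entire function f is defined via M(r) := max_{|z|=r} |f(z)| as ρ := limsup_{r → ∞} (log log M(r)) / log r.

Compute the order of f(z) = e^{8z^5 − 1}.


|e^{8z^5 − 1}| = e^{Re(8·z^5) + -1} ≤ e^{8|z|^5 + -1} = e^{8r^5 + -1} on |z| = r, so ρ ≤ 5. Choosing z on |z|=r so that 8·z^5 is real positive (always possible by picking arg z appropriately) gives |f(z)| = e^{8r^5 + -1}, matching the bound. The additive constant -1 does not affect log log M(r) ~ 5·log r. Hence ρ = 5.
Therefore ρ = 5.

Order ρ = 5.
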